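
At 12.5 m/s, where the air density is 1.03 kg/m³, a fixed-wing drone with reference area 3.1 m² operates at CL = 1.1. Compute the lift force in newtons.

L = 274 N

Dynamic pressure q = ½ρv² = ½ × 1.03 × 12.5² = 80.47 Pa.
L = q·S·CL = 80.47 × 3.1 × 1.1 = 274 N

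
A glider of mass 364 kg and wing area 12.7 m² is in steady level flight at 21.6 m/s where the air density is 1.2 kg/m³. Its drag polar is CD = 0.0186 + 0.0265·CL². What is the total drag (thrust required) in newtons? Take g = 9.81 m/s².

D = 161 N

In steady level flight, lift balances weight: W = mg = 364 × 9.81 = 3570.8 N.
q = ½ρv² = ½ × 1.2 × 21.6² = 279.9 Pa.
CL = W/(q·S) = 3570.8 / (279.9 × 12.7) = 1.004.
CD = 0.0186 + 0.0265 × 1.004² = 0.04533.
D = q·S·CD = 279.9 × 12.7 × 0.04533 = 161.2 N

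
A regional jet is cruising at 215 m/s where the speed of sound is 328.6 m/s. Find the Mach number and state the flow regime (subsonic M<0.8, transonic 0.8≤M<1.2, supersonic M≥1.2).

M = v/a = 215 / 328.6 = 0.654
M = 0.654 → subsonic.

M = 0.654 (subsonic)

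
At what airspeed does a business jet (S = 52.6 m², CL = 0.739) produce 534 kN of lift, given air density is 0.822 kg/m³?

v = 183 m/s

L = ½ρv²S·CL ⇒ v = √(2L/(ρ·S·CL))
v = √(2 × 5.34×10^5 / (0.822 × 52.6 × 0.739)) = √33420 = 183 m/s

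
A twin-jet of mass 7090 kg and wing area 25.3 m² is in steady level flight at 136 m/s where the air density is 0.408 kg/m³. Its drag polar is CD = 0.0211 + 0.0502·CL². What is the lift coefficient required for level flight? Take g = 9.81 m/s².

CL = 0.729

In steady level flight, lift balances weight: W = mg = 7090 × 9.81 = 69553 N.
q = ½ρv² = ½ × 0.408 × 136² = 3773 Pa.
CL = 2W/(ρv²S) = 2×69553/(0.408×136²×25.3) = 0.7286.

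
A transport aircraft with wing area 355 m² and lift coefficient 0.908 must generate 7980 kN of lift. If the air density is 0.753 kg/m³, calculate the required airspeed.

L = ½ρv²S·CL ⇒ v = √(2L/(ρ·S·CL))
v = √(2 × 7.98×10^6 / (0.753 × 355 × 0.908)) = √65750 = 256 m/s

v = 256 m/s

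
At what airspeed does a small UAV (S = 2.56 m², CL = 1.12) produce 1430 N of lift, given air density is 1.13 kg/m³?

v = 29.7 m/s

L = ½ρv²S·CL ⇒ v = √(2L/(ρ·S·CL))
v = √(2 × 1430 / (1.13 × 2.56 × 1.12)) = √882.7 = 29.7 m/s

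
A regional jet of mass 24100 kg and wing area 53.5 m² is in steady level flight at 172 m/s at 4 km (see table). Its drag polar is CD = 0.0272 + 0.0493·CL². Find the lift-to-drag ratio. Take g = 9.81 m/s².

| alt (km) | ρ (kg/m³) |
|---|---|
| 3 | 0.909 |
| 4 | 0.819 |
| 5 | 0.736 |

L/D = 10.8

At 4 km, from the table: ρ = 0.819 kg/m³.
In steady level flight, lift balances weight: W = mg = 24100 × 9.81 = 2.3642×10^5 N.
q = ½ρv² = ½ × 0.819 × 172² = 12110 Pa.
Required CL = L/(qS) = 2.3642×10^5/(12110·53.5) = 0.3648.
CD = 0.0272 + 0.0493 × 0.3648² = 0.03376.
L/D = CL/CD = 0.3648 / 0.03376 = 10.8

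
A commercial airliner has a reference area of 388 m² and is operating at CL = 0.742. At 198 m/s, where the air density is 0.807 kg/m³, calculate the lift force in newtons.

L = 4.55×10^6 N

L = ½ρv²S·CL = ½ × 0.807 × 198² × 388 × 0.742 = 4.55×10^6 N ≈ 4550 kN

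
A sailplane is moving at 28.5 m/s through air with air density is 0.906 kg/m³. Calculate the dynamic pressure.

q = 368 Pa

q = ½ρv² = ½ × 0.906 × 28.5² = 368 Pa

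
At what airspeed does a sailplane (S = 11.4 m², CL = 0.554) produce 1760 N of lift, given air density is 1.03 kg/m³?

L = ½ρv²S·CL ⇒ v = √(2L/(ρ·S·CL))
v = √(2 × 1760 / (1.03 × 11.4 × 0.554)) = √541.1 = 23.3 m/s

v = 23.3 m/s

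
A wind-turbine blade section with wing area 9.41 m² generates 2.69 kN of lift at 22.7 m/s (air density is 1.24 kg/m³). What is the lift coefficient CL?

CL = 0.895

From L = ½ρv²S·CL, rearranging gives CL = 2L/(ρv²S).
CL = 2 × 2690 / (1.24 × 22.7² × 9.41) = 0.895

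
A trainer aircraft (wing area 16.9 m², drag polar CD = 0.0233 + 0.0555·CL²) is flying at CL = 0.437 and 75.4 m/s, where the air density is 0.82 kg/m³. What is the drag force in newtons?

CD = 0.0233 + 0.0555 × 0.437² = 0.0339
D = ½ρv²S·CD = ½ × 0.82 × 75.4² × 16.9 × 0.0339 = 1340 N

D = 1340 N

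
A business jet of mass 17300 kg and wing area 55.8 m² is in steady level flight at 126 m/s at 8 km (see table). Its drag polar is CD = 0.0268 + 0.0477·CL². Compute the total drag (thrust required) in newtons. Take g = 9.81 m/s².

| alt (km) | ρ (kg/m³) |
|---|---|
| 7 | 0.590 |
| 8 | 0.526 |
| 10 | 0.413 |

D = 12100 N

At 8 km, from the table: ρ = 0.526 kg/m³.
In steady level flight, lift balances weight: W = mg = 17300 × 9.81 = 1.6971×10^5 N.
q = ½ρv² = ½ × 0.526 × 126² = 4175 Pa.
CL = 2W/(ρv²S) = 2×1.6971×10^5/(0.526×126²×55.8) = 0.7284.
CD = 0.0268 + 0.0477 × 0.7284² = 0.05211.
D = q·S·CD = 4175 × 55.8 × 0.05211 = 12140 N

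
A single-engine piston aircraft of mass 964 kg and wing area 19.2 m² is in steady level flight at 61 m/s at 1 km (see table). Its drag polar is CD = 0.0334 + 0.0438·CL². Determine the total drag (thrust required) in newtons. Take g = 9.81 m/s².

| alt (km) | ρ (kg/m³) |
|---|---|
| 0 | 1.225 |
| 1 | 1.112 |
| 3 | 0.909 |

D = 1430 N

At 1 km, from the table: ρ = 1.112 kg/m³.
Level flight ⇒ L = W = m·g = 964 × 9.81 = 9456.8 N.
Dynamic pressure q = 0.5 × 1.112 × 61² = 2069 Pa.
CL = W/(q·S) = 9456.8 / (2069 × 19.2) = 0.2381.
CD = 0.0334 + 0.0438 × 0.2381² = 0.03588.
D = q·S·CD = 2069 × 19.2 × 0.03588 = 1425 N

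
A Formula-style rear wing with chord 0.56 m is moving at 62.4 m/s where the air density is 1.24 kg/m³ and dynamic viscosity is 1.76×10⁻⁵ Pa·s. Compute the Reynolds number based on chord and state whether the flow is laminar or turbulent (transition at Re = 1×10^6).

Re = 2.46×10^6 (turbulent)

Re = ρ·v·c/μ = 1.24 × 62.4 × 0.56 / (1.76×10⁻⁵) = 2.46×10^6
Since 2.46×10^6 > 1×10^6, the flow is turbulent.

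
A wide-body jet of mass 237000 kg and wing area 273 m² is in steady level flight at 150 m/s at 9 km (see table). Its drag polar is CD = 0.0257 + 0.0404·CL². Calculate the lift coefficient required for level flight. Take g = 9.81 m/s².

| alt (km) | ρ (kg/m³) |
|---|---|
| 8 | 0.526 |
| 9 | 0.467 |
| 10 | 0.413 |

At 9 km, from the table: ρ = 0.467 kg/m³.
Level flight ⇒ L = W = m·g = 237000 × 9.81 = 2.325×10^6 N.
q = ½ρv² = ½ × 0.467 × 150² = 5254 Pa.
CL = W/(q·S) = 2.325×10^6 / (5254 × 273) = 1.621.

CL = 1.62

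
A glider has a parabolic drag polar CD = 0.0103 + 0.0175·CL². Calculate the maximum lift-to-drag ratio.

For CD = CD0 + K·CL², (L/D)max occurs at CL* = √(CD0/K) and equals 1/(2√(K·CD0)).
(L/D)max = 1/(2√(0.0175 × 0.0103)) = 1/(2 × 0.01343) = 37.2

(L/D)max = 37.2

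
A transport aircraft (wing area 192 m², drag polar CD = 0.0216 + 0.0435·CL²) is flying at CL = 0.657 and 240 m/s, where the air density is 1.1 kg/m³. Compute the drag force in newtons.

CD = 0.0216 + 0.0435 × 0.657² = 0.04038
D = ½ρv²S·CD = ½ × 1.1 × 240² × 192 × 0.04038 = 2.46×10^5 N

D = 2.46×10^5 N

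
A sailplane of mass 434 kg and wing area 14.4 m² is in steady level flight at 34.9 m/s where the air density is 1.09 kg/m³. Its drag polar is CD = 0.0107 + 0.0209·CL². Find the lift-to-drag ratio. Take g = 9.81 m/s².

Level flight ⇒ L = W = m·g = 434 × 9.81 = 4257.5 N.
Dynamic pressure q = 0.5 × 1.09 × 34.9² = 663.8 Pa.
CL = W/(q·S) = 4257.5 / (663.8 × 14.4) = 0.4454.
CD = 0.0107 + 0.0209 × 0.4454² = 0.01485.
L/D = CL/CD = 0.4454 / 0.01485 = 30

L/D = 30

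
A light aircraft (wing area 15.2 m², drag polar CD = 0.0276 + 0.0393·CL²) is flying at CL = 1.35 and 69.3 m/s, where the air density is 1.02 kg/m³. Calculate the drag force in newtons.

CD = 0.0276 + 0.0393 × 1.35² = 0.09922
D = ½ρv²S·CD = ½ × 1.02 × 69.3² × 15.2 × 0.09922 = 3690 N

D = 3690 N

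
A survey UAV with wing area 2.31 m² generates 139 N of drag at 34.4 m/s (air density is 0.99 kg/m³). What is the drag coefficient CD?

From D = ½ρv²S·CD, rearranging gives CD = 2D/(ρv²S).
CD = 2 × 139 / (0.99 × 34.4² × 2.31) = 0.103

CD = 0.103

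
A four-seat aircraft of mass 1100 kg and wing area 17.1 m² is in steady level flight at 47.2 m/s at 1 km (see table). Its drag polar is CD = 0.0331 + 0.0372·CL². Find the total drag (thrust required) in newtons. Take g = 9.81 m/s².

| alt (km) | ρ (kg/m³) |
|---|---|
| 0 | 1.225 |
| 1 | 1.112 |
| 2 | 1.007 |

D = 906 N

At 1 km, from the table: ρ = 1.112 kg/m³.
In steady level flight, lift balances weight: W = mg = 1100 × 9.81 = 10791 N.
Dynamic pressure q = 0.5 × 1.112 × 47.2² = 1239 Pa.
CL = W/(q·S) = 10791 / (1239 × 17.1) = 0.5095.
CD = 0.0331 + 0.0372 × 0.5095² = 0.04276.
D = q·S·CD = 1239 × 17.1 × 0.04276 = 905.6 N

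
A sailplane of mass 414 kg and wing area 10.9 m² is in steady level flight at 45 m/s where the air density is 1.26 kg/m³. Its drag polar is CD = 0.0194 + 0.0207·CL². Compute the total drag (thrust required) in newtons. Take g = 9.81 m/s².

D = 294 N

In steady level flight, lift balances weight: W = mg = 414 × 9.81 = 4061.3 N.
q = ½ρv² = ½ × 1.26 × 45² = 1276 Pa.
CL = 2W/(ρv²S) = 2×4061.3/(1.26×45²×10.9) = 0.2921.
CD = 0.0194 + 0.0207 × 0.2921² = 0.02117.
D = q·S·CD = 1276 × 10.9 × 0.02117 = 294.3 N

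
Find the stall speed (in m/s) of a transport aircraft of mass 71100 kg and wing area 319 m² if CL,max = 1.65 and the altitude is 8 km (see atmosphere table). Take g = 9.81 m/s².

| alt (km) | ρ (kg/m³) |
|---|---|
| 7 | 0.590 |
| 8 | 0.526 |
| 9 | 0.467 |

At 8 km, from the table: ρ = 0.526 kg/m³.
Stall occurs when L = W at CL,max. W = mg = 71100 × 9.81 = 6.975×10^5 N.
From L = ½ρV²S·CL,max = W: V_stall = √(2W/(ρSCL,max)) = √(2·6.975×10^5/(0.526·319·1.65))
V_stall = √5039 = 71 m/s

V_stall = 71 m/s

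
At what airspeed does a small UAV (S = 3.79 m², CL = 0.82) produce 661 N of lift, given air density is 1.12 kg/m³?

L = ½ρv²S·CL ⇒ v = √(2L/(ρ·S·CL))
v = √(2 × 661 / (1.12 × 3.79 × 0.82)) = √379.8 = 19.5 m/s

v = 19.5 m/s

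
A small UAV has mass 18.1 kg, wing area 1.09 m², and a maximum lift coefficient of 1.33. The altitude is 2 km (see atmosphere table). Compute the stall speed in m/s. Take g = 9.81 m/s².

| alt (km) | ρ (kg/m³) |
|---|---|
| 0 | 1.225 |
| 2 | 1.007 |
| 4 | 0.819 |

At 2 km, from the table: ρ = 1.007 kg/m³.
At stall, lift equals weight: L = W = m·g = 18.1 × 9.81 = 177.6 N.
V_stall = √(2W/(ρ·S·CL,max)) = √(2 × 177.6 / (1.007 × 1.09 × 1.33))
V_stall = √243.3 = 15.6 m/s

V_stall = 15.6 m/s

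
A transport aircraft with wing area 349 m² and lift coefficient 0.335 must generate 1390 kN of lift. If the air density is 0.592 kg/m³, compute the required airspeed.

L = ½ρv²S·CL ⇒ v = √(2L/(ρ·S·CL))
v = √(2 × 1.39×10^6 / (0.592 × 349 × 0.335)) = √40170 = 200 m/s

v = 200 m/s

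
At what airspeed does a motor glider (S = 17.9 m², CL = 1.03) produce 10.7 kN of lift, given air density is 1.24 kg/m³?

L = ½ρv²S·CL ⇒ v = √(2L/(ρ·S·CL))
v = √(2 × 10700 / (1.24 × 17.9 × 1.03)) = √936.1 = 30.6 m/s

v = 30.6 m/s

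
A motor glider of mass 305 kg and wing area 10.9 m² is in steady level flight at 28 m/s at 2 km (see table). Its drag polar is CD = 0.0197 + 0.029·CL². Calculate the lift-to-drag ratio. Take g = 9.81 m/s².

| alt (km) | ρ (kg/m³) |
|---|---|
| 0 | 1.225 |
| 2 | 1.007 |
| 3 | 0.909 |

L/D = 20.6

At 2 km, from the table: ρ = 1.007 kg/m³.
Level flight ⇒ L = W = m·g = 305 × 9.81 = 2992.1 N.
Dynamic pressure q = 0.5 × 1.007 × 28² = 394.7 Pa.
Required CL = L/(qS) = 2992.1/(394.7·10.9) = 0.6954.
CD = 0.0197 + 0.029 × 0.6954² = 0.03372.
L/D = CL/CD = 0.6954 / 0.03372 = 20.6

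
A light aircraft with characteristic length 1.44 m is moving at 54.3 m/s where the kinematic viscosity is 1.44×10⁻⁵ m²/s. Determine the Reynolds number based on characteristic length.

Re = v·c/ν = 54.3 × 1.44 / (1.44×10⁻⁵) = 5.43×10^6

Re = 5.43×10^6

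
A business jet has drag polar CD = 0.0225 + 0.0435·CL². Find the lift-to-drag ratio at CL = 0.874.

CD = 0.0225 + 0.0435 × 0.874² = 0.05573
L/D = CL/CD = 0.874 / 0.05573 = 15.7

L/D = 15.7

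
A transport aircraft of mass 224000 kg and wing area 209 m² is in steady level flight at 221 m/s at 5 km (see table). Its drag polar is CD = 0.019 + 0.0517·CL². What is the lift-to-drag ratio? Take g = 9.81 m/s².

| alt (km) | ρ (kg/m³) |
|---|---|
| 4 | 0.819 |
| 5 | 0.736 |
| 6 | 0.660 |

L/D = 15.9

At 5 km, from the table: ρ = 0.736 kg/m³.
In steady level flight, lift balances weight: W = mg = 224000 × 9.81 = 2.1974×10^6 N.
Dynamic pressure q = 0.5 × 0.736 × 221² = 17970 Pa.
CL = W/(q·S) = 2.1974×10^6 / (17970 × 209) = 0.585.
CD = 0.019 + 0.0517 × 0.585² = 0.03669.
L/D = CL/CD = 0.585 / 0.03669 = 15.9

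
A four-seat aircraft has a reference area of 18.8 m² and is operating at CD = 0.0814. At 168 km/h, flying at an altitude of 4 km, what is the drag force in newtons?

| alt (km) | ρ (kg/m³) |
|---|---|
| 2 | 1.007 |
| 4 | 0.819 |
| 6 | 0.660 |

D = 1360 N

At 4 km, from the table: ρ = 0.819 kg/m³.
Convert speed: v = 168 km/h ÷ 3.6 = 46.67 m/s.
D = ½ρv²S·CD = ½ × 0.819 × 46.67² × 18.8 × 0.0814 = 1360 N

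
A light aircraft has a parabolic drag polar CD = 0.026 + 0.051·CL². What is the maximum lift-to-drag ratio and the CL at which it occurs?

(L/D)max = 13.7, at CL = 0.714

For CD = CD0 + K·CL², (L/D)max occurs at CL* = √(CD0/K) and equals 1/(2√(K·CD0)).
(L/D)max = 1/(2√(0.051 × 0.026)) = 1/(2 × 0.03641) = 13.7
CL* = √(0.026/0.051) = 0.714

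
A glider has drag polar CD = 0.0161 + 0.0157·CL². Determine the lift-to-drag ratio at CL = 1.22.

L/D = 30.9

CD = 0.0161 + 0.0157 × 1.22² = 0.03947
L/D = CL/CD = 1.22 / 0.03947 = 30.9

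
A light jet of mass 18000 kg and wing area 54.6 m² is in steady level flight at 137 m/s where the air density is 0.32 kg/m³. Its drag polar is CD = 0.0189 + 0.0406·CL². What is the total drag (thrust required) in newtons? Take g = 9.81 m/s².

D = 10800 N

Level flight ⇒ L = W = m·g = 18000 × 9.81 = 1.7658×10^5 N.
q = ½ρv² = ½ × 0.32 × 137² = 3003 Pa.
CL = W/(q·S) = 1.7658×10^5 / (3003 × 54.6) = 1.077.
CD = 0.0189 + 0.0406 × 1.077² = 0.06599.
D = q·S·CD = 3003 × 54.6 × 0.06599 = 10820 N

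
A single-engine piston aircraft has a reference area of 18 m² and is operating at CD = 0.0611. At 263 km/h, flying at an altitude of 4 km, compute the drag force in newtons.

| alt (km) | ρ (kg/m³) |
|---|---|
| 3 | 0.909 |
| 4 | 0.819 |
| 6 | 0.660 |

D = 2400 N

At 4 km, from the table: ρ = 0.819 kg/m³.
Convert speed: v = 263 km/h ÷ 3.6 = 73.06 m/s.
D = ½ρv²S·CD = ½ × 0.819 × 73.06² × 18 × 0.0611 = 2400 N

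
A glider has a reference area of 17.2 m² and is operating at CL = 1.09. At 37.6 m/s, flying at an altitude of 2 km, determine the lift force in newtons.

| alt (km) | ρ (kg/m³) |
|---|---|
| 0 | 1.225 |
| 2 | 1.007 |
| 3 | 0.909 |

L = 13300 N

At 2 km, from the table: ρ = 1.007 kg/m³.
L = ½ρv²S·CL = ½ × 1.007 × 37.6² × 17.2 × 1.09 = 13300 N ≈ 13.3 kN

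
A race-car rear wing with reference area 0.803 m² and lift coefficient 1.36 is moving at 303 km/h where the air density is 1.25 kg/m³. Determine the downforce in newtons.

Convert speed: v = 303 km/h ÷ 3.6 = 84.17 m/s.
Dynamic pressure q = ½ρv² = ½ × 1.25 × 84.17² = 4428 Pa.
L = q·S·CL = 4428 × 0.803 × 1.36 = 4840 N

L = 4840 N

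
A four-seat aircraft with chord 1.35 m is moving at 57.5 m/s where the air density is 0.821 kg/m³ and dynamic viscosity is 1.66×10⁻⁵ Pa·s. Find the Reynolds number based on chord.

Re = ρ·v·c/μ = 0.821 × 57.5 × 1.35 / (1.66×10⁻⁵) = 3.84×10^6

Re = 3.84×10^6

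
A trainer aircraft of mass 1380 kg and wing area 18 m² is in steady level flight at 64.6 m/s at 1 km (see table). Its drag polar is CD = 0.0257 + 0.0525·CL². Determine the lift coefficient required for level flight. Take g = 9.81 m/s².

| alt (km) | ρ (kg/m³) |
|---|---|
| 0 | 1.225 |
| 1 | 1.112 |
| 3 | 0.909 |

At 1 km, from the table: ρ = 1.112 kg/m³.
Weight W = mg = 1380 × 9.81 = 13538 N; in level flight L = W.
q = ½ρv² = ½ × 1.112 × 64.6² = 2320 Pa.
CL = 2W/(ρv²S) = 2×13538/(1.112×64.6²×18) = 0.3241.

CL = 0.324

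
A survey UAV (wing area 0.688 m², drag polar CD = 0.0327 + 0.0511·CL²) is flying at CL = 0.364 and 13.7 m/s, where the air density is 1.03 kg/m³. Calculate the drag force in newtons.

CD = 0.0327 + 0.0511 × 0.364² = 0.03947
D = ½ρv²S·CD = ½ × 1.03 × 13.7² × 0.688 × 0.03947 = 2.62 N

D = 2.62 N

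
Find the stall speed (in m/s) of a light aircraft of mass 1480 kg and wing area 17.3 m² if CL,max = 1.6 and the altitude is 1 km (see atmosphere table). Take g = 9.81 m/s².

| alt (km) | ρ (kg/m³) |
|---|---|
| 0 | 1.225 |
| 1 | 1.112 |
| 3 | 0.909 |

At 1 km, from the table: ρ = 1.112 kg/m³.
At stall, lift equals weight: L = W = m·g = 1480 × 9.81 = 14520 N.
V_stall = √(2W/(ρ·S·CL,max)) = √(2 × 14520 / (1.112 × 17.3 × 1.6))
V_stall = √943.4 = 30.7 m/s

V_stall = 30.7 m/s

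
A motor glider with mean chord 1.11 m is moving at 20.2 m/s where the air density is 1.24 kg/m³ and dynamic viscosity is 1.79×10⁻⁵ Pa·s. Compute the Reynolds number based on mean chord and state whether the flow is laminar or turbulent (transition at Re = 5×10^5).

Re = 1.55×10^6 (turbulent)

Re = ρ·v·c/μ = 1.24 × 20.2 × 1.11 / (1.79×10⁻⁵) = 1.55×10^6
Since 1.55×10^6 > 5×10^5, the flow is turbulent.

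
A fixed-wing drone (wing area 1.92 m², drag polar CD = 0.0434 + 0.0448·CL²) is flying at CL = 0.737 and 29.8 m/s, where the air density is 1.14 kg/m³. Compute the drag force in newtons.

CD = 0.0434 + 0.0448 × 0.737² = 0.06773
D = ½ρv²S·CD = ½ × 1.14 × 29.8² × 1.92 × 0.06773 = 65.8 N

D = 65.8 N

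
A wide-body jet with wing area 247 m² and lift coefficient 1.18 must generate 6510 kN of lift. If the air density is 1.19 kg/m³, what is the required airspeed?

L = ½ρv²S·CL ⇒ v = √(2L/(ρ·S·CL))
v = √(2 × 6.51×10^6 / (1.19 × 247 × 1.18)) = √37540 = 194 m/s

v = 194 m/s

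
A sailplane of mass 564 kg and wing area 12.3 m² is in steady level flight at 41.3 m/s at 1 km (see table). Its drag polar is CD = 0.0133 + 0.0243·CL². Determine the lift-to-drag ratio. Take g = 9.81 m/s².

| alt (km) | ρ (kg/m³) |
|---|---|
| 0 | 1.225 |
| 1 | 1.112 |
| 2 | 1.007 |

At 1 km, from the table: ρ = 1.112 kg/m³.
Level flight ⇒ L = W = m·g = 564 × 9.81 = 5532.8 N.
q = ½ρv² = ½ × 1.112 × 41.3² = 948.4 Pa.
Required CL = L/(qS) = 5532.8/(948.4·12.3) = 0.4743.
CD = 0.0133 + 0.0243 × 0.4743² = 0.01877.
L/D = CL/CD = 0.4743 / 0.01877 = 25.3

L/D = 25.3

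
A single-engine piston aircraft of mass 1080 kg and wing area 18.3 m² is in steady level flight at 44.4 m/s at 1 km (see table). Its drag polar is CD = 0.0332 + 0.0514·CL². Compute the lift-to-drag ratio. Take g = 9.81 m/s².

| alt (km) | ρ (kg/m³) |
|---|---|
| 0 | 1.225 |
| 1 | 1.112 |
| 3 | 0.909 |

L/D = 11.1

At 1 km, from the table: ρ = 1.112 kg/m³.
Weight W = mg = 1080 × 9.81 = 10595 N; in level flight L = W.
Dynamic pressure q = 0.5 × 1.112 × 44.4² = 1096 Pa.
CL = 2W/(ρv²S) = 2×10595/(1.112×44.4²×18.3) = 0.5282.
CD = 0.0332 + 0.0514 × 0.5282² = 0.04754.
L/D = CL/CD = 0.5282 / 0.04754 = 11.1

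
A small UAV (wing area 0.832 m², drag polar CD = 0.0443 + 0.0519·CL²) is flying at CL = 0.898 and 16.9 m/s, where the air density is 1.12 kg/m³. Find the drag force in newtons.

D = 11.5 N

CD = 0.0443 + 0.0519 × 0.898² = 0.08615
D = ½ρv²S·CD = ½ × 1.12 × 16.9² × 0.832 × 0.08615 = 11.5 N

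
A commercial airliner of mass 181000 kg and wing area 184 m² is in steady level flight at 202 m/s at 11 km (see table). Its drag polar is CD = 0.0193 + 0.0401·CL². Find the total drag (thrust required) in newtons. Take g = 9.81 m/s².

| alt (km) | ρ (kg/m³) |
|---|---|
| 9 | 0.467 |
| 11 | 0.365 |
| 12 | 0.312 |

D = 1.19×10^5 N

At 11 km, from the table: ρ = 0.365 kg/m³.
Level flight ⇒ L = W = m·g = 181000 × 9.81 = 1.7756×10^6 N.
q = ½ρv² = ½ × 0.365 × 202² = 7447 Pa.
Required CL = L/(qS) = 1.7756×10^6/(7447·184) = 1.296.
CD = 0.0193 + 0.0401 × 1.296² = 0.08664.
D = q·S·CD = 7447 × 184 × 0.08664 = 1.187×10^5 N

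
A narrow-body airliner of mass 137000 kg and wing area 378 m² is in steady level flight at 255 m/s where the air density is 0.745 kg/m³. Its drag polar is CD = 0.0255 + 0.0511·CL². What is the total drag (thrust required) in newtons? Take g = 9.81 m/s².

D = 2.44×10^5 N

Weight W = mg = 137000 × 9.81 = 1.344×10^6 N; in level flight L = W.
q = ½ρv² = ½ × 0.745 × 255² = 24220 Pa.
CL = W/(q·S) = 1.344×10^6 / (24220 × 378) = 0.1468.
CD = 0.0255 + 0.0511 × 0.1468² = 0.0266.
D = q·S·CD = 24220 × 378 × 0.0266 = 2.436×10^5 N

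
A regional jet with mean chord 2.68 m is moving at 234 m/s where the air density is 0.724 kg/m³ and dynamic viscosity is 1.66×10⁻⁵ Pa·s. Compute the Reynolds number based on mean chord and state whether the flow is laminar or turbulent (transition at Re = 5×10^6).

Re = ρ·v·c/μ = 0.724 × 234 × 2.68 / (1.66×10⁻⁵) = 2.74×10^7
Since 2.74×10^7 > 5×10^6, the flow is turbulent.

Re = 2.74×10^7 (turbulent)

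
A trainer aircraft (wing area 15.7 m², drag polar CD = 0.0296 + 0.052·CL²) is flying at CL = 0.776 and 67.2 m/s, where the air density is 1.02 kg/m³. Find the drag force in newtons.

D = 2200 N

CD = 0.0296 + 0.052 × 0.776² = 0.06091
D = ½ρv²S·CD = ½ × 1.02 × 67.2² × 15.7 × 0.06091 = 2200 N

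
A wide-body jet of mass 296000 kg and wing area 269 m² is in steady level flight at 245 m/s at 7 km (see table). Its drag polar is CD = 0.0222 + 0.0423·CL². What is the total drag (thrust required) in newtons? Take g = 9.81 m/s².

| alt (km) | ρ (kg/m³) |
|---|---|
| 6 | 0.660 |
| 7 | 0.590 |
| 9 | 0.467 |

At 7 km, from the table: ρ = 0.590 kg/m³.
Level flight ⇒ L = W = m·g = 296000 × 9.81 = 2.9038×10^6 N.
Dynamic pressure q = 0.5 × 0.59 × 245² = 17710 Pa.
CL = W/(q·S) = 2.9038×10^6 / (17710 × 269) = 0.6096.
CD = 0.0222 + 0.0423 × 0.6096² = 0.03792.
D = q·S·CD = 17710 × 269 × 0.03792 = 1.806×10^5 N

D = 1.81×10^5 N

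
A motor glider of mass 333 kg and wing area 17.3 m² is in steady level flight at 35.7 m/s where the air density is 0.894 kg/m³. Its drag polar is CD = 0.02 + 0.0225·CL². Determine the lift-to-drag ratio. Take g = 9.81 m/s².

Level flight ⇒ L = W = m·g = 333 × 9.81 = 3266.7 N.
q = ½ρv² = ½ × 0.894 × 35.7² = 569.7 Pa.
CL = W/(q·S) = 3266.7 / (569.7 × 17.3) = 0.3315.
CD = 0.02 + 0.0225 × 0.3315² = 0.02247.
L/D = CL/CD = 0.3315 / 0.02247 = 14.7

L/D = 14.7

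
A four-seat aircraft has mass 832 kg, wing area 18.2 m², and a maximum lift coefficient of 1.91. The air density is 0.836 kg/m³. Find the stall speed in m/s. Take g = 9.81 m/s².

At stall, lift equals weight: L = W = m·g = 832 × 9.81 = 8162 N.
V_stall = √(2W/(ρ·S·CL,max)) = √(2 × 8162 / (0.836 × 18.2 × 1.91))
V_stall = √561.7 = 23.7 m/s

V_stall = 23.7 m/s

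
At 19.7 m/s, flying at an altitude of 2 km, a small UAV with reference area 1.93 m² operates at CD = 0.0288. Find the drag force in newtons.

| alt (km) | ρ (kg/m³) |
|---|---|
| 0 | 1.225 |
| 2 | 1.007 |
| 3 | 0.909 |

D = 10.9 N

At 2 km, from the table: ρ = 1.007 kg/m³.
D = ½ρv²S·CD = ½ × 1.007 × 19.7² × 1.93 × 0.0288 = 10.9 N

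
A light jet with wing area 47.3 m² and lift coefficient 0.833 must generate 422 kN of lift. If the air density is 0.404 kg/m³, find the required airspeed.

L = ½ρv²S·CL ⇒ v = √(2L/(ρ·S·CL))
v = √(2 × 4.22×10^5 / (0.404 × 47.3 × 0.833)) = √53020 = 230 m/s

v = 230 m/s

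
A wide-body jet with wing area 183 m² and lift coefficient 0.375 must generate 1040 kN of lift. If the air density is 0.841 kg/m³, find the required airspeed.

v = 190 m/s

L = ½ρv²S·CL ⇒ v = √(2L/(ρ·S·CL))
v = √(2 × 1.04×10^6 / (0.841 × 183 × 0.375)) = √36040 = 190 m/s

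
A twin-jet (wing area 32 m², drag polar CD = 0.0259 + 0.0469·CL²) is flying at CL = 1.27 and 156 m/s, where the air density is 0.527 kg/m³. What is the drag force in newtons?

CD = 0.0259 + 0.0469 × 1.27² = 0.1015
D = ½ρv²S·CD = ½ × 0.527 × 156² × 32 × 0.1015 = 20800 N

D = 20800 N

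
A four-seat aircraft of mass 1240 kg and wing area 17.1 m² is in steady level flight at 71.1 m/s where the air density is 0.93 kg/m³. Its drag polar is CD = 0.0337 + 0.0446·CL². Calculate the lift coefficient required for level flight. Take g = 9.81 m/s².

Weight W = mg = 1240 × 9.81 = 12164 N; in level flight L = W.
Dynamic pressure q = 0.5 × 0.93 × 71.1² = 2351 Pa.
Required CL = L/(qS) = 12164/(2351·17.1) = 0.3026.

CL = 0.303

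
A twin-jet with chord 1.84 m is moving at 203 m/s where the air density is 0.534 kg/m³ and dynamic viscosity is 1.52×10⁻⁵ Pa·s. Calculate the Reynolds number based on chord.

Re = 1.31×10^7

Re = ρ·v·c/μ = 0.534 × 203 × 1.84 / (1.52×10⁻⁵) = 1.31×10^7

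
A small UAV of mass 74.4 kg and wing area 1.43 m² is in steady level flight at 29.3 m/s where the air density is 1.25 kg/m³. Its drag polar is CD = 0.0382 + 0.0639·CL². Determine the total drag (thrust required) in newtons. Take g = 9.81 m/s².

Level flight ⇒ L = W = m·g = 74.4 × 9.81 = 729.86 N.
q = ½ρv² = ½ × 1.25 × 29.3² = 536.6 Pa.
CL = 2W/(ρv²S) = 2×729.86/(1.25×29.3²×1.43) = 0.9512.
CD = 0.0382 + 0.0639 × 0.9512² = 0.09602.
D = q·S·CD = 536.6 × 1.43 × 0.09602 = 73.67 N

D = 73.7 N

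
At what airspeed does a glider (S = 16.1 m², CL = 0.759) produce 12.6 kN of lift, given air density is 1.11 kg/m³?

v = 43.1 m/s

L = ½ρv²S·CL ⇒ v = √(2L/(ρ·S·CL))
v = √(2 × 12600 / (1.11 × 16.1 × 0.759)) = √1858 = 43.1 m/s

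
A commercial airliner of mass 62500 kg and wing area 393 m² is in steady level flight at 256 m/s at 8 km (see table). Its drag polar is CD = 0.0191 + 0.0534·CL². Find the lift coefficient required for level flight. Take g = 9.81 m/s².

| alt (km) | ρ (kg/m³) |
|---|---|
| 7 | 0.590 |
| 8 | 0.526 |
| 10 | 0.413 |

CL = 0.0905

At 8 km, from the table: ρ = 0.526 kg/m³.
In steady level flight, lift balances weight: W = mg = 62500 × 9.81 = 6.1312×10^5 N.
Dynamic pressure q = 0.5 × 0.526 × 256² = 17240 Pa.
Required CL = L/(qS) = 6.1312×10^5/(17240·393) = 0.09052.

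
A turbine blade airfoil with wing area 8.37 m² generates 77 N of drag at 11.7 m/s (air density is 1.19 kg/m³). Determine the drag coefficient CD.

From D = ½ρv²S·CD, rearranging gives CD = 2D/(ρv²S).
CD = 2 × 77 / (1.19 × 11.7² × 8.37) = 0.113

CD = 0.113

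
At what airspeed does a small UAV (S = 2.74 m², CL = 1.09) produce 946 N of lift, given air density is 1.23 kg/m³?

L = ½ρv²S·CL ⇒ v = √(2L/(ρ·S·CL))
v = √(2 × 946 / (1.23 × 2.74 × 1.09)) = √515 = 22.7 m/s

v = 22.7 m/s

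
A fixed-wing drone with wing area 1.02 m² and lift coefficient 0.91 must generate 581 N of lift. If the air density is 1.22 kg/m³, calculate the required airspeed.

v = 32 m/s

L = ½ρv²S·CL ⇒ v = √(2L/(ρ·S·CL))
v = √(2 × 581 / (1.22 × 1.02 × 0.91)) = √1026 = 32 m/s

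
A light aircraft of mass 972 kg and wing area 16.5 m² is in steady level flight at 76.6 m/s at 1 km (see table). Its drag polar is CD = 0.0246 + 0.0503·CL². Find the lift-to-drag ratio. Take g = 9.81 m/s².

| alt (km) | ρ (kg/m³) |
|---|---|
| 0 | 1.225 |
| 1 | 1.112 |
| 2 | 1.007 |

L/D = 6.77

At 1 km, from the table: ρ = 1.112 kg/m³.
Level flight ⇒ L = W = m·g = 972 × 9.81 = 9535.3 N.
Dynamic pressure q = 0.5 × 1.112 × 76.6² = 3262 Pa.
CL = 2W/(ρv²S) = 2×9535.3/(1.112×76.6²×16.5) = 0.1771.
CD = 0.0246 + 0.0503 × 0.1771² = 0.02618.
L/D = CL/CD = 0.1771 / 0.02618 = 6.77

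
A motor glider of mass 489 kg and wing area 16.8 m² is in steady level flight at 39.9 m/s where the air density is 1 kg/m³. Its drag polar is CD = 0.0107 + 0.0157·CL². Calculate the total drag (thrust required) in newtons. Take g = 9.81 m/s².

Weight W = mg = 489 × 9.81 = 4797.1 N; in level flight L = W.
Dynamic pressure q = 0.5 × 1 × 39.9² = 796 Pa.
CL = 2W/(ρv²S) = 2×4797.1/(1×39.9²×16.8) = 0.3587.
CD = 0.0107 + 0.0157 × 0.3587² = 0.01272.
D = q·S·CD = 796 × 16.8 × 0.01272 = 170.1 N

D = 170 N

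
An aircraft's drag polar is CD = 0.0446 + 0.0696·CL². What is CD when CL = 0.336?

CD = 0.0525

CD = 0.0446 + 0.0696 × 0.336² = 0.0446 + 0.007858 = 0.0525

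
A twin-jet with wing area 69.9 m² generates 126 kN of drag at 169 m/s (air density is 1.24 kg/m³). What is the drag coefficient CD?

CD = 0.102

From D = ½ρv²S·CD, rearranging gives CD = 2D/(ρv²S).
CD = 2 × 1.26×10^5 / (1.24 × 169² × 69.9) = 0.102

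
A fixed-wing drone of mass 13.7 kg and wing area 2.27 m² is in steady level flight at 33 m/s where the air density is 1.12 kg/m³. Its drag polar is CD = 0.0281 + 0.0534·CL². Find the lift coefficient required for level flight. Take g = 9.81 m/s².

In steady level flight, lift balances weight: W = mg = 13.7 × 9.81 = 134.4 N.
q = ½ρv² = ½ × 1.12 × 33² = 609.8 Pa.
CL = W/(q·S) = 134.4 / (609.8 × 2.27) = 0.09708.

CL = 0.0971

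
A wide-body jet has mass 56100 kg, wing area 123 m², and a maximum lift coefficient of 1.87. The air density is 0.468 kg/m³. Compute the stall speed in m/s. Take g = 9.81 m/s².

At stall, lift equals weight: L = W = m·g = 56100 × 9.81 = 5.503×10^5 N.
From L = ½ρV²S·CL,max = W: V_stall = √(2W/(ρSCL,max)) = √(2·5.503×10^5/(0.468·123·1.87))
V_stall = √10230 = 101 m/s

V_stall = 101 m/s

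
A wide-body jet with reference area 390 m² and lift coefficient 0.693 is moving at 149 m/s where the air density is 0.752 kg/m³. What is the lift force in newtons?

L = ½ρv²S·CL = ½ × 0.752 × 149² × 390 × 0.693 = 2.26×10^6 N ≈ 2260 kN

L = 2.26×10^6 N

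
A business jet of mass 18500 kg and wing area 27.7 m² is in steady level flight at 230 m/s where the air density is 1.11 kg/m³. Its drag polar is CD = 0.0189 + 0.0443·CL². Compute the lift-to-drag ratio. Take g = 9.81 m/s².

In steady level flight, lift balances weight: W = mg = 18500 × 9.81 = 1.8148×10^5 N.
q = ½ρv² = ½ × 1.11 × 230² = 29360 Pa.
CL = W/(q·S) = 1.8148×10^5 / (29360 × 27.7) = 0.2232.
CD = 0.0189 + 0.0443 × 0.2232² = 0.02111.
L/D = CL/CD = 0.2232 / 0.02111 = 10.6

L/D = 10.6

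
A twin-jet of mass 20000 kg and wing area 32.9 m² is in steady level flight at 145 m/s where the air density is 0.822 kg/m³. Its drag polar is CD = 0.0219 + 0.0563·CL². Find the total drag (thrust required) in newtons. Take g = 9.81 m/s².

Level flight ⇒ L = W = m·g = 20000 × 9.81 = 1.962×10^5 N.
Dynamic pressure q = 0.5 × 0.822 × 145² = 8641 Pa.
CL = 2W/(ρv²S) = 2×1.962×10^5/(0.822×145²×32.9) = 0.6901.
CD = 0.0219 + 0.0563 × 0.6901² = 0.04871.
D = q·S·CD = 8641 × 32.9 × 0.04871 = 13850 N

D = 13800 N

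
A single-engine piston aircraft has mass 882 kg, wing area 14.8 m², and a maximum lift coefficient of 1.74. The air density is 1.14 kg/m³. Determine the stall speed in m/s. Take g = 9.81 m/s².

At stall, lift equals weight: L = W = m·g = 882 × 9.81 = 8652 N.
From L = ½ρV²S·CL,max = W: V_stall = √(2W/(ρSCL,max)) = √(2·8652/(1.14·14.8·1.74))
V_stall = √589.5 = 24.3 m/s

V_stall = 24.3 m/s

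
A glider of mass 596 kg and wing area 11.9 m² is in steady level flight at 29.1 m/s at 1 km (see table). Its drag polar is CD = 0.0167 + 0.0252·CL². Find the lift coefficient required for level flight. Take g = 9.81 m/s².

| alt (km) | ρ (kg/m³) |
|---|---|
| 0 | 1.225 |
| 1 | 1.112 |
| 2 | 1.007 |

CL = 1.04

At 1 km, from the table: ρ = 1.112 kg/m³.
Weight W = mg = 596 × 9.81 = 5846.8 N; in level flight L = W.
Dynamic pressure q = 0.5 × 1.112 × 29.1² = 470.8 Pa.
CL = 2W/(ρv²S) = 2×5846.8/(1.112×29.1²×11.9) = 1.044.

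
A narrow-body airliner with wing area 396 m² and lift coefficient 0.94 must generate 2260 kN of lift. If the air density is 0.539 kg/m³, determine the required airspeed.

v = 150 m/s

L = ½ρv²S·CL ⇒ v = √(2L/(ρ·S·CL))
v = √(2 × 2.26×10^6 / (0.539 × 396 × 0.94)) = √22530 = 150 m/s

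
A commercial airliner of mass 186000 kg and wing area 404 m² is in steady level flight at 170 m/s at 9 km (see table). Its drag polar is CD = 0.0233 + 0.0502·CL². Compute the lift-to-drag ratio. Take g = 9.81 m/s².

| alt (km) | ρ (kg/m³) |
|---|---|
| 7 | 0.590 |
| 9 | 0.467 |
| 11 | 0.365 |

L/D = 14.6

At 9 km, from the table: ρ = 0.467 kg/m³.
Weight W = mg = 186000 × 9.81 = 1.8247×10^6 N; in level flight L = W.
q = ½ρv² = ½ × 0.467 × 170² = 6748 Pa.
CL = W/(q·S) = 1.8247×10^6 / (6748 × 404) = 0.6693.
CD = 0.0233 + 0.0502 × 0.6693² = 0.04579.
L/D = CL/CD = 0.6693 / 0.04579 = 14.6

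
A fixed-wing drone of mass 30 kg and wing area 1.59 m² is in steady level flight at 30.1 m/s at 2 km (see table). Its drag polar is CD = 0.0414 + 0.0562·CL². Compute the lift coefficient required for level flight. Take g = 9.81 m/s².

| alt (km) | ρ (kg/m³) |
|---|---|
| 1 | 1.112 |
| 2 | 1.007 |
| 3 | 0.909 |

CL = 0.406

At 2 km, from the table: ρ = 1.007 kg/m³.
In steady level flight, lift balances weight: W = mg = 30 × 9.81 = 294.3 N.
Dynamic pressure q = 0.5 × 1.007 × 30.1² = 456.2 Pa.
CL = 2W/(ρv²S) = 2×294.3/(1.007×30.1²×1.59) = 0.4058.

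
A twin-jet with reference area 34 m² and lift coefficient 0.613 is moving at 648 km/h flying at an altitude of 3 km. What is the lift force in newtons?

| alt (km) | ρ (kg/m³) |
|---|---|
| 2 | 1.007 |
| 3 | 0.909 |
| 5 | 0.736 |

At 3 km, from the table: ρ = 0.909 kg/m³.
Convert speed: v = 648 km/h ÷ 3.6 = 180 m/s.
Dynamic pressure q = ½ρv² = ½ × 0.909 × 180² = 14730 Pa.
L = q·S·CL = 14730 × 34 × 0.613 = 3.07×10^5 N ≈ 307 kN

L = 3.07×10^5 N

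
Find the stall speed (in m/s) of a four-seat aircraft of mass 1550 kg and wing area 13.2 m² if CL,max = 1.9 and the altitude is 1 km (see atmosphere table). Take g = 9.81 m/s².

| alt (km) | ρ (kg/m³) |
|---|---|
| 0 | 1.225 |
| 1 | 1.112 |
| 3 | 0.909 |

V_stall = 33 m/s

At 1 km, from the table: ρ = 1.112 kg/m³.
At stall, lift equals weight: L = W = m·g = 1550 × 9.81 = 15210 N.
V_stall = √(2W/(ρ·S·CL,max)) = √(2 × 15210 / (1.112 × 13.2 × 1.9))
V_stall = √1090 = 33 m/s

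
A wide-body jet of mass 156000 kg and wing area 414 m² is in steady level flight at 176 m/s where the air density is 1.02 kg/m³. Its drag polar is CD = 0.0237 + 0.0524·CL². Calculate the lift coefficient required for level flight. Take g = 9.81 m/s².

CL = 0.234

Level flight ⇒ L = W = m·g = 156000 × 9.81 = 1.5304×10^6 N.
Dynamic pressure q = 0.5 × 1.02 × 176² = 15800 Pa.
CL = W/(q·S) = 1.5304×10^6 / (15800 × 414) = 0.234.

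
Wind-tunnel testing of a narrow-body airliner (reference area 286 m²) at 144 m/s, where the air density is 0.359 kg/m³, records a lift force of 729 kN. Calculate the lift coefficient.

From L = ½ρv²S·CL, rearranging gives CL = 2L/(ρv²S).
CL = 2 × 7.29×10^5 / (0.359 × 144² × 286) = 0.685

CL = 0.685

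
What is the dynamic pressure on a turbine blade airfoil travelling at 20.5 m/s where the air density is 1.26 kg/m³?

q = 265 Pa

q = ½ρv² = ½ × 1.26 × 20.5² = 265 Pa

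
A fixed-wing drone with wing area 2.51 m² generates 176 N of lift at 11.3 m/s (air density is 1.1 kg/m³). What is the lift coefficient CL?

CL = 0.998

From L = ½ρv²S·CL, rearranging gives CL = 2L/(ρv²S).
CL = 2 × 176 / (1.1 × 11.3² × 2.51) = 0.998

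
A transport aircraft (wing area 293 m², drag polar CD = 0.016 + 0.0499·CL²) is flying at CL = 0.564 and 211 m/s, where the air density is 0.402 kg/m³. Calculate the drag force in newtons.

D = 83600 N

CD = 0.016 + 0.0499 × 0.564² = 0.03187
D = ½ρv²S·CD = ½ × 0.402 × 211² × 293 × 0.03187 = 83600 N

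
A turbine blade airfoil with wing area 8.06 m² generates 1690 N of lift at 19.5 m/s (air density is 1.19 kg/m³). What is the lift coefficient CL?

From L = ½ρv²S·CL, rearranging gives CL = 2L/(ρv²S).
CL = 2 × 1690 / (1.19 × 19.5² × 8.06) = 0.927

CL = 0.927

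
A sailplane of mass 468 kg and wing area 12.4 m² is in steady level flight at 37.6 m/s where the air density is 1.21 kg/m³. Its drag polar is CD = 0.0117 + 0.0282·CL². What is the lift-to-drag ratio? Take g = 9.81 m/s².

Level flight ⇒ L = W = m·g = 468 × 9.81 = 4591.1 N.
Dynamic pressure q = 0.5 × 1.21 × 37.6² = 855.3 Pa.
CL = W/(q·S) = 4591.1 / (855.3 × 12.4) = 0.4329.
CD = 0.0117 + 0.0282 × 0.4329² = 0.01698.
L/D = CL/CD = 0.4329 / 0.01698 = 25.5

L/D = 25.5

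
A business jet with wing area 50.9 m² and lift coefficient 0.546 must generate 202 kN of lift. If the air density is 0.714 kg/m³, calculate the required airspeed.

L = ½ρv²S·CL ⇒ v = √(2L/(ρ·S·CL))
v = √(2 × 2.02×10^5 / (0.714 × 50.9 × 0.546)) = √20360 = 143 m/s

v = 143 m/s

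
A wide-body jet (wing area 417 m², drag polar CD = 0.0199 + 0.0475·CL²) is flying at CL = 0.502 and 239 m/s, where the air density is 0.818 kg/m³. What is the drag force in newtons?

CD = 0.0199 + 0.0475 × 0.502² = 0.03187
D = ½ρv²S·CD = ½ × 0.818 × 239² × 417 × 0.03187 = 3.1×10^5 N

D = 3.1×10^5 N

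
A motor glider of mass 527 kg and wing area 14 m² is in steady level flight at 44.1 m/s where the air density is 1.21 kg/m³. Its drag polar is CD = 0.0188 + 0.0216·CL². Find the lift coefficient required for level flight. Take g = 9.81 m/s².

In steady level flight, lift balances weight: W = mg = 527 × 9.81 = 5169.9 N.
q = ½ρv² = ½ × 1.21 × 44.1² = 1177 Pa.
CL = W/(q·S) = 5169.9 / (1177 × 14) = 0.3138.

CL = 0.314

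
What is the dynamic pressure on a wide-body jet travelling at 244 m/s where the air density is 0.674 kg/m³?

q = 20100 Pa

q = ½ρv² = ½ × 0.674 × 244² = 20100 Pa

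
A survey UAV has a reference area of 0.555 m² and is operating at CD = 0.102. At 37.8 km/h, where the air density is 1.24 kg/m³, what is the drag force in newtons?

D = 3.87 N

Convert speed: v = 37.8 km/h ÷ 3.6 = 10.5 m/s.
D = ½ρv²S·CD = ½ × 1.24 × 10.5² × 0.555 × 0.102 = 3.87 N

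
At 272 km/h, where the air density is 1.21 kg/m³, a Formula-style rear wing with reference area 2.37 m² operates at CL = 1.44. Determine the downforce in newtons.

Convert speed: v = 272 km/h ÷ 3.6 = 75.56 m/s.
L = ½ρv²S·CL = ½ × 1.21 × 75.56² × 2.37 × 1.44 = 11800 N ≈ 11.8 kN

L = 11800 N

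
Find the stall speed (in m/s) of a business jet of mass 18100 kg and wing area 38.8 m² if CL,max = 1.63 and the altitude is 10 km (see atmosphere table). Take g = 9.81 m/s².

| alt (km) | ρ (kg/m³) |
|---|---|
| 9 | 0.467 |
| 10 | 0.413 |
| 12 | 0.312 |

At 10 km, from the table: ρ = 0.413 kg/m³.
At stall, lift equals weight: L = W = m·g = 18100 × 9.81 = 1.776×10^5 N.
V_stall = √(2W/(ρ·S·CL,max)) = √(2 × 1.776×10^5 / (0.413 × 38.8 × 1.63))
V_stall = √13600 = 117 m/s

V_stall = 117 m/s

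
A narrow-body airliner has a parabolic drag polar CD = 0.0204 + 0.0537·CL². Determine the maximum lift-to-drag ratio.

(L/D)max = 15.1

For CD = CD0 + K·CL², (L/D)max occurs at CL* = √(CD0/K) and equals 1/(2√(K·CD0)).
(L/D)max = 1/(2√(0.0537 × 0.0204)) = 1/(2 × 0.0331) = 15.1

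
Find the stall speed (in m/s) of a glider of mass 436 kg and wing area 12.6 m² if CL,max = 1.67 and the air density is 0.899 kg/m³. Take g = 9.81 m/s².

Stall occurs when L = W at CL,max. W = mg = 436 × 9.81 = 4277 N.
From L = ½ρV²S·CL,max = W: V_stall = √(2W/(ρSCL,max)) = √(2·4277/(0.899·12.6·1.67))
V_stall = √452.2 = 21.3 m/s

V_stall = 21.3 m/s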